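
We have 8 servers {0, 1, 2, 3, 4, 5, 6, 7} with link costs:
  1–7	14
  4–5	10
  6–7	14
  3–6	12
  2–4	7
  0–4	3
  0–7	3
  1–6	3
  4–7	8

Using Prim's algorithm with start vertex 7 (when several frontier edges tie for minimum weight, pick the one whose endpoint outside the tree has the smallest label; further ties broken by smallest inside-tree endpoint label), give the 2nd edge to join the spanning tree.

0-4

Grow the tree from 7 using Prim:
Step 1: frontier [0–7 3, 4–7 8, 1–7 14, 6–7 14] → take 0–7 (3); add 0.
Step 2: frontier [0–4 3, 4–7 8, 1–7 14, 6–7 14] → take 0–4 (3); add 4.
Step 3: frontier [2–4 7, 4–5 10, 1–7 14, 6–7 14] → take 2–4 (7); add 2.
Step 4: frontier [4–5 10, 1–7 14, 6–7 14] → take 4–5 (10); add 5.
Step 5: frontier [1–7 14, 6–7 14] → take 1–7 (14); add 1.
Step 6: frontier [1–6 3, 6–7 14] → take 1–6 (3); add 6.
Step 7: frontier [3–6 12] → take 3–6 (12); add 3.
The 2nd edge added is 0–4.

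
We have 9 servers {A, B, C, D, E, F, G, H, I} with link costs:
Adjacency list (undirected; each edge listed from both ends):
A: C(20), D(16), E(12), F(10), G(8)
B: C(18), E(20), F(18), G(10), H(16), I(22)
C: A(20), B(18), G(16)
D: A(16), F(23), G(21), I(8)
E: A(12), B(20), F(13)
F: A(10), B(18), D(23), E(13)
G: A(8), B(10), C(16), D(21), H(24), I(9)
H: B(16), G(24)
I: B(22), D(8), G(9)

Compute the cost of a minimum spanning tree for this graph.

Prim's algorithm from G:
Step 1: cheapest edge leaving the tree is A G (8); add A.
Step 2: cheapest edge leaving the tree is G I (9); add I.
Step 3: cheapest edge leaving the tree is D I (8); add D.
Step 4: cheapest edge leaving the tree is B G (10); add B.
Step 5: cheapest edge leaving the tree is A F (10); add F.
Step 6: cheapest edge leaving the tree is A E (12); add E.
Step 7: cheapest edge leaving the tree is C G (16); add C.
Step 8: cheapest edge leaving the tree is B H (16); add H.
MST edges: A G, G I, D I, B G, A F, A E, C G, B H; total weight 8+9+8+10+10+12+16+16 = 89.

89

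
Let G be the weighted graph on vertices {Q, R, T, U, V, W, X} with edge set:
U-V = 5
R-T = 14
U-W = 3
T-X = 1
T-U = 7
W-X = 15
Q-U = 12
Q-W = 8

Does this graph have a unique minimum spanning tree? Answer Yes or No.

Sort edges by weight, then run Kruskal:
T-X (1): add. Components now {V} {T,X} {R} {W} {Q} {U}
U-W (3): add. Components now {V} {T,X} {R} {U,W} {Q}
U-V (5): add. Components now {U,V,W} {T,X} {R} {Q}
T-U (7): add. Components now {T,U,V,W,X} {R} {Q}
Q-W (8): add. Components now {Q,T,U,V,W,X} {R}
Q-U (12): skip — Q and U already connected.
R-T (14): add. Components now {Q,R,T,U,V,W,X}
Every non-tree edge has weight strictly greater than the heaviest edge on the tree path between its endpoints, so the MST is unique.

Yes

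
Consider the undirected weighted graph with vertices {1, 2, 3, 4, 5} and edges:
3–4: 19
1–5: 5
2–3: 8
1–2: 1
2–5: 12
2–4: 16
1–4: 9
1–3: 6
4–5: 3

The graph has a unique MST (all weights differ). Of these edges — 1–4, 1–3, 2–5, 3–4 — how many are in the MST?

1

Kruskal's algorithm — process edges by increasing weight (ties by edge label):
1–2 (1): add. Components now {1,2} {3} {4} {5}
4–5 (3): add. Components now {1,2} {3} {4,5}
1–5 (5): add. Components now {1,2,4,5} {3}
1–3 (6): add. Components now {1,2,3,4,5}
MST edge set: {1–2, 4–5, 1–5, 1–3}.
Of the listed edges, {1–3} are in the MST → 1.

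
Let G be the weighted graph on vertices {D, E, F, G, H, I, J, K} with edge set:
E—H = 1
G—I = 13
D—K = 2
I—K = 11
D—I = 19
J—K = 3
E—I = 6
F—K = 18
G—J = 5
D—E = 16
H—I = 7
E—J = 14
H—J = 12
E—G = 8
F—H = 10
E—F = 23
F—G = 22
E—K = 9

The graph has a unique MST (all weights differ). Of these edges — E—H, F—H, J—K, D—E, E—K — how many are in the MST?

Kruskal's algorithm — process edges by increasing weight (ties by edge label):
E—H (1): add — endpoints in different components.
D—K (2): add — endpoints in different components.
J—K (3): add — endpoints in different components.
G—J (5): add — endpoints in different components.
E—I (6): add — endpoints in different components.
H—I (7): skip — H and I already connected.
E—G (8): add — endpoints in different components.
E—K (9): skip — E and K already connected.
F—H (10): add — endpoints in different components.
MST edge set: {E—H, D—K, J—K, G—J, E—I, E—G, F—H}.
Of the listed edges, {E—H, F—H, J—K} are in the MST → 3.

3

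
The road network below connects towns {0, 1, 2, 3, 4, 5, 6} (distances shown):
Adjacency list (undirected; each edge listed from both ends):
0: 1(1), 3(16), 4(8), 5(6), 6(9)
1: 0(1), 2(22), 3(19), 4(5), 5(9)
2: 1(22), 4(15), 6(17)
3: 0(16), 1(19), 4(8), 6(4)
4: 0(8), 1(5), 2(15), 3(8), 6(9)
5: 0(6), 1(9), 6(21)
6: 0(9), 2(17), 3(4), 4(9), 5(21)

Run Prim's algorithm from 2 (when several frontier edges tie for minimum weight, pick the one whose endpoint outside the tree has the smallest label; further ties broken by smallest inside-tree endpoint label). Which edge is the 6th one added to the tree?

Prim, starting at 2.
Step 1: cheapest edge leaving the tree is 2–4 (15); add 4.
Step 2: cheapest edge leaving the tree is 1–4 (5); add 1.
Step 3: cheapest edge leaving the tree is 0–1 (1); add 0.
Step 4: cheapest edge leaving the tree is 0–5 (6); add 5.
Step 5: cheapest edge leaving the tree is 3–4 (8); add 3.
Step 6: cheapest edge leaving the tree is 3–6 (4); add 6.
The 6th edge added is 3–6.

3-6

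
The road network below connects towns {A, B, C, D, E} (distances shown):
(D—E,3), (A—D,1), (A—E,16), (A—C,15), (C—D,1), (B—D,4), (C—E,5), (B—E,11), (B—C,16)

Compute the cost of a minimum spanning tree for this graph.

Prim, starting at E.
Step 1: cheapest edge leaving the tree is D—E (3); add D.
Step 2: cheapest edge leaving the tree is A—D (1); add A.
Step 3: cheapest edge leaving the tree is C—D (1); add C.
Step 4: cheapest edge leaving the tree is B—D (4); add B.
MST edges: D—E, A—D, C—D, B—D; total weight 3+1+1+4 = 9.

9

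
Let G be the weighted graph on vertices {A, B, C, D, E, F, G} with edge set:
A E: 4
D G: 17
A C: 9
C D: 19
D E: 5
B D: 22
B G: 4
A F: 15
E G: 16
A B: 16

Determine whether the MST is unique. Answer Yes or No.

Kruskal: consider edges lightest-first.
A E (4): add. Components now {A,E} {B} {C} {D} {F} {G}
B G (4): add. Components now {A,E} {B,G} {C} {D} {F}
D E (5): add. Components now {A,D,E} {B,G} {C} {F}
A C (9): add. Components now {A,C,D,E} {B,G} {F}
A F (15): add. Components now {A,C,D,E,F} {B,G}
A B (16): add. Components now {A,B,C,D,E,F,G}
Non-tree edge E G has weight 16, equal to the heaviest edge on its tree cycle — swapping gives another MST of the same weight. Not unique.

No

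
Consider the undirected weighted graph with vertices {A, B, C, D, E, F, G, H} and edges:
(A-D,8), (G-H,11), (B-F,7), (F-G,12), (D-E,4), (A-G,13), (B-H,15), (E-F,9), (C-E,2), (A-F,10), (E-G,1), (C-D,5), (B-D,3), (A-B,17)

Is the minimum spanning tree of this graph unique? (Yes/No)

Yes

Sort edges by weight, then run Kruskal:
E-G (1): add — endpoints in different components.
C-E (2): add — endpoints in different components.
B-D (3): add — endpoints in different components.
D-E (4): add — endpoints in different components.
C-D (5): skip — C and D already connected.
B-F (7): add — endpoints in different components.
A-D (8): add — endpoints in different components.
E-F (9): skip — E and F already connected.
A-F (10): skip — A and F already connected.
G-H (11): add — endpoints in different components.
Every non-tree edge has weight strictly greater than the heaviest edge on the tree path between its endpoints, so the MST is unique.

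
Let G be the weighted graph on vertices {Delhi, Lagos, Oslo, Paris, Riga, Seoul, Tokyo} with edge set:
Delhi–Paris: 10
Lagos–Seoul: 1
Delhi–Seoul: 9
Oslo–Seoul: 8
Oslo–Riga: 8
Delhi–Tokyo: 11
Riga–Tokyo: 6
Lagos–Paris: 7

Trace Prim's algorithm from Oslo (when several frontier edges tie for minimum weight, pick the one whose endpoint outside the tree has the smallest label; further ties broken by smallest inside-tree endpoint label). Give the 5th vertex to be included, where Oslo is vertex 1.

Grow the tree from Oslo using Prim:
Step 1: frontier [Oslo–Riga 8, Oslo–Seoul 8] → take Oslo–Riga (8); add Riga.
Step 2: frontier [Oslo–Seoul 8, Riga–Tokyo 6] → take Riga–Tokyo (6); add Tokyo.
Step 3: frontier [Oslo–Seoul 8, Delhi–Tokyo 11] → take Oslo–Seoul (8); add Seoul.
Step 4: frontier [Lagos–Seoul 1, Delhi–Seoul 9, Delhi–Tokyo 11] → take Lagos–Seoul (1); add Lagos.
Step 5: frontier [Lagos–Paris 7, Delhi–Seoul 9, Delhi–Tokyo 11] → take Lagos–Paris (7); add Paris.
Step 6: frontier [Delhi–Paris 10, Delhi–Seoul 9, Delhi–Tokyo 11] → take Delhi–Seoul (9); add Delhi.
Vertex order: Oslo, Riga, Tokyo, Seoul, Lagos, Paris, Delhi. The 5th vertex is Lagos.

Lagos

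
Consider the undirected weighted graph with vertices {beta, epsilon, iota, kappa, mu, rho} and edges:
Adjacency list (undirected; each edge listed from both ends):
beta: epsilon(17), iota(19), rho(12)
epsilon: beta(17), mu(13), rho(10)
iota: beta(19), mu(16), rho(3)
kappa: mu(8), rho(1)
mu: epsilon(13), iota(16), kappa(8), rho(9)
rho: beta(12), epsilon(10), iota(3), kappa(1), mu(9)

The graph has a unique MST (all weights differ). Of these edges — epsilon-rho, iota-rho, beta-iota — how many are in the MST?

Sort edges by weight, then run Kruskal:
kappa-rho (1): add — endpoints in different components.
iota-rho (3): add — endpoints in different components.
kappa-mu (8): add — endpoints in different components.
mu-rho (9): skip — rho and mu already connected.
epsilon-rho (10): add — endpoints in different components.
beta-rho (12): add — endpoints in different components.
MST edge set: {kappa-rho, iota-rho, kappa-mu, epsilon-rho, beta-rho}.
Of the listed edges, {epsilon-rho, iota-rho} are in the MST → 2.

2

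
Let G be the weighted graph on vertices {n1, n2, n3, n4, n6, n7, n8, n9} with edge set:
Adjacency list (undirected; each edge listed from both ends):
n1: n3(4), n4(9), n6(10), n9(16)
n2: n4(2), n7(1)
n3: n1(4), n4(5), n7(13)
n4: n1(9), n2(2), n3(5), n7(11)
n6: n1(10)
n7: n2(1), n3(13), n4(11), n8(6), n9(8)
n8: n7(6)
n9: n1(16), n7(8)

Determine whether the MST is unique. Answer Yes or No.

Yes

Kruskal: consider edges lightest-first.
n2-n7 (1): add — endpoints in different components.
n2-n4 (2): add — endpoints in different components.
n1-n3 (4): add — endpoints in different components.
n3-n4 (5): add — endpoints in different components.
n7-n8 (6): add — endpoints in different components.
n7-n9 (8): add — endpoints in different components.
n1-n4 (9): skip — n4 and n1 already connected.
n1-n6 (10): add — endpoints in different components.
Every non-tree edge has weight strictly greater than the heaviest edge on the tree path between its endpoints, so the MST is unique.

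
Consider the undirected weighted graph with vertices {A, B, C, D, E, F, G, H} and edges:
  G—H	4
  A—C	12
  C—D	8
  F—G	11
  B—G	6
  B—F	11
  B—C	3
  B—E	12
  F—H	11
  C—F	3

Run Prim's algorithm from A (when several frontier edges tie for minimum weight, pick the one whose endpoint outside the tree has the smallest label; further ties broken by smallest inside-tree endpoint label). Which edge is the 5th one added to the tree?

Prim's algorithm from A:
Step 1: cheapest edge leaving the tree is A—C (12); add C.
Step 2: cheapest edge leaving the tree is B—C (3); add B.
Step 3: cheapest edge leaving the tree is C—F (3); add F.
Step 4: cheapest edge leaving the tree is B—G (6); add G.
Step 5: cheapest edge leaving the tree is G—H (4); add H.
Step 6: cheapest edge leaving the tree is C—D (8); add D.
Step 7: cheapest edge leaving the tree is B—E (12); add E.
The 5th edge added is G—H.

G-H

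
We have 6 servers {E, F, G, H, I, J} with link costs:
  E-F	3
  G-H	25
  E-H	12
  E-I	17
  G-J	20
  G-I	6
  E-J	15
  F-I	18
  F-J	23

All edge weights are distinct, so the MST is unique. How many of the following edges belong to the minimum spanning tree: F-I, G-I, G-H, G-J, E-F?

2

Sort edges by weight, then run Kruskal:
E-F (3): add. Components now {E,F} {G} {H} {I} {J}
G-I (6): add. Components now {E,F} {G,I} {H} {J}
E-H (12): add. Components now {E,F,H} {G,I} {J}
E-J (15): add. Components now {E,F,H,J} {G,I}
E-I (17): add. Components now {E,F,G,H,I,J}
MST edge set: {E-F, G-I, E-H, E-J, E-I}.
Of the listed edges, {G-I, E-F} are in the MST → 2.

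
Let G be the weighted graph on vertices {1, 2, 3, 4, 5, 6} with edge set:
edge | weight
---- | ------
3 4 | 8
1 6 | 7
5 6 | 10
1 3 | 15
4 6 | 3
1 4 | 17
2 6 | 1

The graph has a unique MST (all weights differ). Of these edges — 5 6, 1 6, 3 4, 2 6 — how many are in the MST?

4

Kruskal: consider edges lightest-first.
2 6 (1): add — endpoints in different components.
4 6 (3): add — endpoints in different components.
1 6 (7): add — endpoints in different components.
3 4 (8): add — endpoints in different components.
5 6 (10): add — endpoints in different components.
MST edge set: {2 6, 4 6, 1 6, 3 4, 5 6}.
Of the listed edges, {5 6, 1 6, 3 4, 2 6} are in the MST → 4.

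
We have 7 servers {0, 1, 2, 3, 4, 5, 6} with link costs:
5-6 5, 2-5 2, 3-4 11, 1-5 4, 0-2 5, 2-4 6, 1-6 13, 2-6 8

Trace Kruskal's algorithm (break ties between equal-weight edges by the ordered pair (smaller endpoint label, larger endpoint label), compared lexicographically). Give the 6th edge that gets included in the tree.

Kruskal: consider edges lightest-first.
2-5 (2): add. Components now {0} {1} {2,5} {3} {4} {6}
1-5 (4): add. Components now {0} {1,2,5} {3} {4} {6}
0-2 (5): add. Components now {0,1,2,5} {3} {4} {6}
5-6 (5): add. Components now {0,1,2,5,6} {3} {4}
2-4 (6): add. Components now {0,1,2,4,5,6} {3}
2-6 (8): skip — 2 and 6 already connected.
3-4 (11): add. Components now {0,1,2,3,4,5,6}
The 6th edge added is 3-4.

3-4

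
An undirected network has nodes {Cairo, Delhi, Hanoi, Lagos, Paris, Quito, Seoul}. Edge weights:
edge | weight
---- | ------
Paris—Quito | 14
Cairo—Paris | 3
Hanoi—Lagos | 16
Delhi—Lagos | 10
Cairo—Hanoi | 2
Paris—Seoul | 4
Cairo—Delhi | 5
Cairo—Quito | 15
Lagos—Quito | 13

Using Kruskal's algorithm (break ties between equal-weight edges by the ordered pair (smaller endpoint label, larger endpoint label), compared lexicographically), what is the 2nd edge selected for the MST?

Kruskal's algorithm — process edges by increasing weight (ties by edge label):
Cairo—Hanoi (2): add — endpoints in different components.
Cairo—Paris (3): add — endpoints in different components.
Paris—Seoul (4): add — endpoints in different components.
Cairo—Delhi (5): add — endpoints in different components.
Delhi—Lagos (10): add — endpoints in different components.
Lagos—Quito (13): add — endpoints in different components.
The 2nd edge added is Cairo—Paris.

Cairo-Paris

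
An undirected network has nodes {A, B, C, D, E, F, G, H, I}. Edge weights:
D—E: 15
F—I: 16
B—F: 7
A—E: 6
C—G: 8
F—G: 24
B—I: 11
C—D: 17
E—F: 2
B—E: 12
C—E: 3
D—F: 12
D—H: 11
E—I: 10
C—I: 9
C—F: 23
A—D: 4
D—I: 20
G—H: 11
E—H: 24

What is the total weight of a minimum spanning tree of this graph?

Kruskal's algorithm — process edges by increasing weight (ties by edge label):
E—F (2): add — endpoints in different components.
C—E (3): add — endpoints in different components.
A—D (4): add — endpoints in different components.
A—E (6): add — endpoints in different components.
B—F (7): add — endpoints in different components.
C—G (8): add — endpoints in different components.
C—I (9): add — endpoints in different components.
E—I (10): skip — E and I already connected.
B—I (11): skip — B and I already connected.
D—H (11): add — endpoints in different components.
MST edges: E—F, C—E, A—D, A—E, B—F, C—G, C—I, D—H; total weight 2+3+4+6+7+8+9+11 = 50.

50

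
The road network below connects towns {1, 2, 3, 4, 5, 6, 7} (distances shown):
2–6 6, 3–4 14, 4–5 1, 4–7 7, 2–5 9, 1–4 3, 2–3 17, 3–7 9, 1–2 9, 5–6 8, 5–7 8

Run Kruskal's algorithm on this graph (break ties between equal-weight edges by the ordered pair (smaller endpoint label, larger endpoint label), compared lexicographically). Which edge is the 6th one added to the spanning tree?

Sort edges by weight, then run Kruskal:
4–5 (1): add — endpoints in different components.
1–4 (3): add — endpoints in different components.
2–6 (6): add — endpoints in different components.
4–7 (7): add — endpoints in different components.
5–6 (8): add — endpoints in different components.
5–7 (8): skip — 5 and 7 already connected.
1–2 (9): skip — 1 and 2 already connected.
2–5 (9): skip — 2 and 5 already connected.
3–7 (9): add — endpoints in different components.
The 6th edge added is 3–7.

3-7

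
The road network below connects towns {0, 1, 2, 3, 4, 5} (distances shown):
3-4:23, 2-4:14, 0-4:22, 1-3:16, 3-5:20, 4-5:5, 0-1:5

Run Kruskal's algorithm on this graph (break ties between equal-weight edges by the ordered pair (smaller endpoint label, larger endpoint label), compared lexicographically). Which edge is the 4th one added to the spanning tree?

Kruskal: consider edges lightest-first.
0-1 (5): add. Components now {0,1} {2} {3} {4} {5}
4-5 (5): add. Components now {0,1} {2} {3} {4,5}
2-4 (14): add. Components now {0,1} {2,4,5} {3}
1-3 (16): add. Components now {0,1,3} {2,4,5}
3-5 (20): add. Components now {0,1,2,3,4,5}
The 4th edge added is 1-3.

1-3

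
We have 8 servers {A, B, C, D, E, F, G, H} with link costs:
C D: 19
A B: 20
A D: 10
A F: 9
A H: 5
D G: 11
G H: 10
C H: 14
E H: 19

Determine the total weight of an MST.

Kruskal's algorithm — process edges by increasing weight (ties by edge label):
A H (5): add — endpoints in different components.
A F (9): add — endpoints in different components.
A D (10): add — endpoints in different components.
G H (10): add — endpoints in different components.
D G (11): skip — D and G already connected.
C H (14): add — endpoints in different components.
C D (19): skip — C and D already connected.
E H (19): add — endpoints in different components.
A B (20): add — endpoints in different components.
MST edges: A H, A F, A D, G H, C H, E H, A B; total weight 5+9+10+10+14+19+20 = 87.

87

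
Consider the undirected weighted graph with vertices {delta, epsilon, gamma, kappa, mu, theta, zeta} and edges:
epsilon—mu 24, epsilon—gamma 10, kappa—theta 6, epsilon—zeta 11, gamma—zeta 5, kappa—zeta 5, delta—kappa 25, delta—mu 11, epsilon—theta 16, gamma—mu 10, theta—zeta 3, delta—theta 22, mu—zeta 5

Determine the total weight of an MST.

Kruskal's algorithm — process edges by increasing weight (ties by edge label):
theta—zeta (3): add. Components now {gamma} {theta,zeta} {delta} {kappa} {mu} {epsilon}
gamma—zeta (5): add. Components now {gamma,theta,zeta} {delta} {kappa} {mu} {epsilon}
kappa—zeta (5): add. Components now {gamma,kappa,theta,zeta} {delta} {mu} {epsilon}
mu—zeta (5): add. Components now {gamma,kappa,mu,theta,zeta} {delta} {epsilon}
kappa—theta (6): skip — kappa and theta already connected.
epsilon—gamma (10): add. Components now {epsilon,gamma,kappa,mu,theta,zeta} {delta}
gamma—mu (10): skip — gamma and mu already connected.
delta—mu (11): add. Components now {delta,epsilon,gamma,kappa,mu,theta,zeta}
MST edges: theta—zeta, gamma—zeta, kappa—zeta, mu—zeta, epsilon—gamma, delta—mu; total weight 3+5+5+5+10+11 = 39.

39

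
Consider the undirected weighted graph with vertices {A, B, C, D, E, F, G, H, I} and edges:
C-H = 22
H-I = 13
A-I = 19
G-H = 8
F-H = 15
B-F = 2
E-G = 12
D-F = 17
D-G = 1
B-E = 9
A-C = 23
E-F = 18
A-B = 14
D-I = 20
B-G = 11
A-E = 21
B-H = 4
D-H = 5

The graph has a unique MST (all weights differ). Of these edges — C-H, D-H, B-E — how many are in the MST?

Kruskal: consider edges lightest-first.
D-G (1): add — endpoints in different components.
B-F (2): add — endpoints in different components.
B-H (4): add — endpoints in different components.
D-H (5): add — endpoints in different components.
G-H (8): skip — G and H already connected.
B-E (9): add — endpoints in different components.
B-G (11): skip — B and G already connected.
E-G (12): skip — E and G already connected.
H-I (13): add — endpoints in different components.
A-B (14): add — endpoints in different components.
F-H (15): skip — F and H already connected.
D-F (17): skip — D and F already connected.
E-F (18): skip — E and F already connected.
A-I (19): skip — A and I already connected.
D-I (20): skip — D and I already connected.
A-E (21): skip — A and E already connected.
C-H (22): add — endpoints in different components.
MST edge set: {D-G, B-F, B-H, D-H, B-E, H-I, A-B, C-H}.
Of the listed edges, {C-H, D-H, B-E} are in the MST → 3.

3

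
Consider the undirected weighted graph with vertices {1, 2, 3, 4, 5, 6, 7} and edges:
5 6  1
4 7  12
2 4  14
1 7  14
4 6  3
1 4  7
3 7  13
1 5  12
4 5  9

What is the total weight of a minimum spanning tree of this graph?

Kruskal: consider edges lightest-first.
5 6 (1): add — endpoints in different components.
4 6 (3): add — endpoints in different components.
1 4 (7): add — endpoints in different components.
4 5 (9): skip — 4 and 5 already connected.
1 5 (12): skip — 1 and 5 already connected.
4 7 (12): add — endpoints in different components.
3 7 (13): add — endpoints in different components.
1 7 (14): skip — 1 and 7 already connected.
2 4 (14): add — endpoints in different components.
MST edges: 5 6, 4 6, 1 4, 4 7, 3 7, 2 4; total weight 1+3+7+12+13+14 = 50.

50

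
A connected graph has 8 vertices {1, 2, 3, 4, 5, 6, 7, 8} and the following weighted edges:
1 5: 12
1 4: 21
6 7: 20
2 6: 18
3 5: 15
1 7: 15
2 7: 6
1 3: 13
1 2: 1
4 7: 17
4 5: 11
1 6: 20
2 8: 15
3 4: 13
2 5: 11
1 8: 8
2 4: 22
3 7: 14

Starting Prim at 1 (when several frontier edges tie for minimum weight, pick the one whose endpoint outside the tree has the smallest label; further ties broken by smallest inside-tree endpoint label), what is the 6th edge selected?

Prim, starting at 1.
Step 1: cheapest edge leaving the tree is 1 2 (1); add 2.
Step 2: cheapest edge leaving the tree is 2 7 (6); add 7.
Step 3: cheapest edge leaving the tree is 1 8 (8); add 8.
Step 4: cheapest edge leaving the tree is 2 5 (11); add 5.
Step 5: cheapest edge leaving the tree is 4 5 (11); add 4.
Step 6: cheapest edge leaving the tree is 1 3 (13); add 3.
Step 7: cheapest edge leaving the tree is 2 6 (18); add 6.
The 6th edge added is 1 3.

1-3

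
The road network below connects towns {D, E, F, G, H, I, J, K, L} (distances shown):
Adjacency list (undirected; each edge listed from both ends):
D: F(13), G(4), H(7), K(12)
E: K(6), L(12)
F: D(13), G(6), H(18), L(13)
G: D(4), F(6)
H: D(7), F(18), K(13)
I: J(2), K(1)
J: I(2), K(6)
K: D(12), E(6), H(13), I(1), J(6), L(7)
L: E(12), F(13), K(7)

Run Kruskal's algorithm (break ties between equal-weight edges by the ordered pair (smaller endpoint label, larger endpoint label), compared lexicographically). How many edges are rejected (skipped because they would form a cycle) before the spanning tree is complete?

Kruskal's algorithm — process edges by increasing weight (ties by edge label):
I–K (1): add — endpoints in different components.
I–J (2): add — endpoints in different components.
D–G (4): add — endpoints in different components.
E–K (6): add — endpoints in different components.
F–G (6): add — endpoints in different components.
J–K (6): skip — J and K already connected.
D–H (7): add — endpoints in different components.
K–L (7): add — endpoints in different components.
D–K (12): add — endpoints in different components.
Edges rejected before the tree was complete: 1.

1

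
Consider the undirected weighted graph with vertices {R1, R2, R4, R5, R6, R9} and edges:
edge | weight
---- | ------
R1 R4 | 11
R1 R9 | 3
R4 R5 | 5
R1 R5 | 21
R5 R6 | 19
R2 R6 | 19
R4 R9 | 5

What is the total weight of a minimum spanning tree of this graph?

51

Prim's algorithm from R9:
Step 1: cheapest edge leaving the tree is R1 R9 (3); add R1.
Step 2: cheapest edge leaving the tree is R4 R9 (5); add R4.
Step 3: cheapest edge leaving the tree is R4 R5 (5); add R5.
Step 4: cheapest edge leaving the tree is R5 R6 (19); add R6.
Step 5: cheapest edge leaving the tree is R2 R6 (19); add R2.
MST edges: R1 R9, R4 R9, R4 R5, R5 R6, R2 R6; total weight 3+5+5+19+19 = 51.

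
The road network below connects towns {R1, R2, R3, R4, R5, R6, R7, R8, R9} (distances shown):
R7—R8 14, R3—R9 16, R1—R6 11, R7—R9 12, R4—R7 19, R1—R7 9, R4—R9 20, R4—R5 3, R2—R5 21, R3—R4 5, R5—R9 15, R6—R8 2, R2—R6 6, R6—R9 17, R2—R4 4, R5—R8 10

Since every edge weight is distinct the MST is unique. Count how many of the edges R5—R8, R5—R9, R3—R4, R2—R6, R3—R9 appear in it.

Kruskal's algorithm — process edges by increasing weight (ties by edge label):
R6—R8 (2): add — endpoints in different components.
R4—R5 (3): add — endpoints in different components.
R2—R4 (4): add — endpoints in different components.
R3—R4 (5): add — endpoints in different components.
R2—R6 (6): add — endpoints in different components.
R1—R7 (9): add — endpoints in different components.
R5—R8 (10): skip — R8 and R5 already connected.
R1—R6 (11): add — endpoints in different components.
R7—R9 (12): add — endpoints in different components.
MST edge set: {R6—R8, R4—R5, R2—R4, R3—R4, R2—R6, R1—R7, R1—R6, R7—R9}.
Of the listed edges, {R3—R4, R2—R6} are in the MST → 2.

2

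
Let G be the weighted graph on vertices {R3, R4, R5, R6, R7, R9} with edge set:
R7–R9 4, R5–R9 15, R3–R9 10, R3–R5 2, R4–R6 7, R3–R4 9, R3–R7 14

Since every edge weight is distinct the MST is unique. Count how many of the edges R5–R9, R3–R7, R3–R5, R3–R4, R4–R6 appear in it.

Sort edges by weight, then run Kruskal:
R3–R5 (2): add — endpoints in different components.
R7–R9 (4): add — endpoints in different components.
R4–R6 (7): add — endpoints in different components.
R3–R4 (9): add — endpoints in different components.
R3–R9 (10): add — endpoints in different components.
MST edge set: {R3–R5, R7–R9, R4–R6, R3–R4, R3–R9}.
Of the listed edges, {R3–R5, R3–R4, R4–R6} are in the MST → 3.

3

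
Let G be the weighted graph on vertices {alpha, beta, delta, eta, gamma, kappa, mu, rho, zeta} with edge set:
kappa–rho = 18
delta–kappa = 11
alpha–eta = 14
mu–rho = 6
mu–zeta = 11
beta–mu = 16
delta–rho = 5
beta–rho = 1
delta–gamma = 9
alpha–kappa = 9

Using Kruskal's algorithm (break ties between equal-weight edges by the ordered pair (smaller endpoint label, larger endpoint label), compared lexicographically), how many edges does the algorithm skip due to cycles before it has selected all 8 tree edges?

0

Kruskal's algorithm — process edges by increasing weight (ties by edge label):
beta–rho (1): add — endpoints in different components.
delta–rho (5): add — endpoints in different components.
mu–rho (6): add — endpoints in different components.
alpha–kappa (9): add — endpoints in different components.
delta–gamma (9): add — endpoints in different components.
delta–kappa (11): add — endpoints in different components.
mu–zeta (11): add — endpoints in different components.
alpha–eta (14): add — endpoints in different components.
Edges rejected before the tree was complete: 0.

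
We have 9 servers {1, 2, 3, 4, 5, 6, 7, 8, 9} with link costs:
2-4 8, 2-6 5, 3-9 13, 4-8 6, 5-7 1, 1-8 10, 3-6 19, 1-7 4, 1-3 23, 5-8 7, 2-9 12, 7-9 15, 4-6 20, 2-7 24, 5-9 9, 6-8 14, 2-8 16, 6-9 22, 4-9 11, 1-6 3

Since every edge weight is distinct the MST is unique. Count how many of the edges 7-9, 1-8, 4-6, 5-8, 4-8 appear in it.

Sort edges by weight, then run Kruskal:
5-7 (1): add — endpoints in different components.
1-6 (3): add — endpoints in different components.
1-7 (4): add — endpoints in different components.
2-6 (5): add — endpoints in different components.
4-8 (6): add — endpoints in different components.
5-8 (7): add — endpoints in different components.
2-4 (8): skip — 2 and 4 already connected.
5-9 (9): add — endpoints in different components.
1-8 (10): skip — 1 and 8 already connected.
4-9 (11): skip — 4 and 9 already connected.
2-9 (12): skip — 2 and 9 already connected.
3-9 (13): add — endpoints in different components.
MST edge set: {5-7, 1-6, 1-7, 2-6, 4-8, 5-8, 5-9, 3-9}.
Of the listed edges, {5-8, 4-8} are in the MST → 2.

2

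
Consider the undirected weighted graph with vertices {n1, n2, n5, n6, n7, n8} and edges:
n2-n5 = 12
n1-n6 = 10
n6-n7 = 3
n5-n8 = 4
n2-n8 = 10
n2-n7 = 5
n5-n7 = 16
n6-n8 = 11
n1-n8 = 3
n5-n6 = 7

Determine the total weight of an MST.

22

Grow the tree from n6 using Prim:
Step 1: cheapest edge leaving the tree is n6-n7 (3); add n7.
Step 2: cheapest edge leaving the tree is n2-n7 (5); add n2.
Step 3: cheapest edge leaving the tree is n5-n6 (7); add n5.
Step 4: cheapest edge leaving the tree is n5-n8 (4); add n8.
Step 5: cheapest edge leaving the tree is n1-n8 (3); add n1.
MST edges: n6-n7, n2-n7, n5-n6, n5-n8, n1-n8; total weight 3+5+7+4+3 = 22.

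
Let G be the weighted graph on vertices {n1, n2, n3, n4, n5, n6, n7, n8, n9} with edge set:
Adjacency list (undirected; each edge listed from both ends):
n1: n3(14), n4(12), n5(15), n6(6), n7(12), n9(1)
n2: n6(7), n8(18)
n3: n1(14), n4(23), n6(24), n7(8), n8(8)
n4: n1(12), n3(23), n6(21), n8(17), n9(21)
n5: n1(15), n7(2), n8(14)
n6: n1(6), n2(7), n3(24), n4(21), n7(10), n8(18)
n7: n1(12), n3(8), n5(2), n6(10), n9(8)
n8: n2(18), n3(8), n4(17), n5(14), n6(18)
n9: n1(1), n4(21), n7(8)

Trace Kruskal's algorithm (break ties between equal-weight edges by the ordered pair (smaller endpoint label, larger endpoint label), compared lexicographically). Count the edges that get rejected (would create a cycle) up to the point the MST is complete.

Kruskal's algorithm — process edges by increasing weight (ties by edge label):
n1 n9 (1): add — endpoints in different components.
n5 n7 (2): add — endpoints in different components.
n1 n6 (6): add — endpoints in different components.
n2 n6 (7): add — endpoints in different components.
n3 n7 (8): add — endpoints in different components.
n3 n8 (8): add — endpoints in different components.
n7 n9 (8): add — endpoints in different components.
n6 n7 (10): skip — n7 and n6 already connected.
n1 n4 (12): add — endpoints in different components.
Edges rejected before the tree was complete: 1.

1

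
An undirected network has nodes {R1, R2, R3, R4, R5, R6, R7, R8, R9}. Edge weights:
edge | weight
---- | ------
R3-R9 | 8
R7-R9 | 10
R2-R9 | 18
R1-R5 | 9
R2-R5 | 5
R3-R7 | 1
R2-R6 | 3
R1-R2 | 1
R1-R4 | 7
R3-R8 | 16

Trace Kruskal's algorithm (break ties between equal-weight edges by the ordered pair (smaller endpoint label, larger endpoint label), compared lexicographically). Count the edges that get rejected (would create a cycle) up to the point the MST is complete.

Kruskal: consider edges lightest-first.
R1-R2 (1): add — endpoints in different components.
R3-R7 (1): add — endpoints in different components.
R2-R6 (3): add — endpoints in different components.
R2-R5 (5): add — endpoints in different components.
R1-R4 (7): add — endpoints in different components.
R3-R9 (8): add — endpoints in different components.
R1-R5 (9): skip — R1 and R5 already connected.
R7-R9 (10): skip — R9 and R7 already connected.
R3-R8 (16): add — endpoints in different components.
R2-R9 (18): add — endpoints in different components.
Edges rejected before the tree was complete: 2.

2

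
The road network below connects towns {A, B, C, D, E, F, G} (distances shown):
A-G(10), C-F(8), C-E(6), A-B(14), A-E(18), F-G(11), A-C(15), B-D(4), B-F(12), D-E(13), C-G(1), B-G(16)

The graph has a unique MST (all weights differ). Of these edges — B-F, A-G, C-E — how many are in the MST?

3

Kruskal: consider edges lightest-first.
C-G (1): add. Components now {A} {B} {C,G} {D} {E} {F}
B-D (4): add. Components now {A} {B,D} {C,G} {E} {F}
C-E (6): add. Components now {A} {B,D} {C,E,G} {F}
C-F (8): add. Components now {A} {B,D} {C,E,F,G}
A-G (10): add. Components now {A,C,E,F,G} {B,D}
F-G (11): skip — F and G already connected.
B-F (12): add. Components now {A,B,C,D,E,F,G}
MST edge set: {C-G, B-D, C-E, C-F, A-G, B-F}.
Of the listed edges, {B-F, A-G, C-E} are in the MST → 3.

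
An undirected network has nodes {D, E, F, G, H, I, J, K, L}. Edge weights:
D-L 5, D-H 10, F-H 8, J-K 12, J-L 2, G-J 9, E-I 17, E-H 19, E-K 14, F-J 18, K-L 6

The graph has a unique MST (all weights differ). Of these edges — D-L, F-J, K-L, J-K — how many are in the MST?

Kruskal's algorithm — process edges by increasing weight (ties by edge label):
J-L (2): add — endpoints in different components.
D-L (5): add — endpoints in different components.
K-L (6): add — endpoints in different components.
F-H (8): add — endpoints in different components.
G-J (9): add — endpoints in different components.
D-H (10): add — endpoints in different components.
J-K (12): skip — J and K already connected.
E-K (14): add — endpoints in different components.
E-I (17): add — endpoints in different components.
MST edge set: {J-L, D-L, K-L, F-H, G-J, D-H, E-K, E-I}.
Of the listed edges, {D-L, K-L} are in the MST → 2.

2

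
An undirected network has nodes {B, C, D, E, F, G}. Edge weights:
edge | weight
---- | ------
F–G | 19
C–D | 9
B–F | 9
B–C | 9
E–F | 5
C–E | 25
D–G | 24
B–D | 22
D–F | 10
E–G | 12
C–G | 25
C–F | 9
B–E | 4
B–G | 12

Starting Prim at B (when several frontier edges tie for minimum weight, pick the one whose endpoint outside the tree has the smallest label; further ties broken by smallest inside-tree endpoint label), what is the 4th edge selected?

C-D

Prim, starting at B.
Step 1: frontier [B–E 4, B–C 9, B–F 9, B–G 12, B–D 22] → take B–E (4); add E.
Step 2: frontier [B–C 9, B–F 9, B–G 12, B–D 22, E–F 5, E–G 12, C–E 25] → take E–F (5); add F.
Step 3: frontier [B–C 9, B–G 12, B–D 22, E–G 12, C–E 25, C–F 9, D–F 10, F–G 19] → take B–C (9); add C.
Step 4: frontier [B–G 12, B–D 22, C–D 9, C–G 25, E–G 12, D–F 10, F–G 19] → take C–D (9); add D.
Step 5: frontier [B–G 12, C–G 25, D–G 24, E–G 12, F–G 19] → take B–G (12); add G.
The 4th edge added is C–D.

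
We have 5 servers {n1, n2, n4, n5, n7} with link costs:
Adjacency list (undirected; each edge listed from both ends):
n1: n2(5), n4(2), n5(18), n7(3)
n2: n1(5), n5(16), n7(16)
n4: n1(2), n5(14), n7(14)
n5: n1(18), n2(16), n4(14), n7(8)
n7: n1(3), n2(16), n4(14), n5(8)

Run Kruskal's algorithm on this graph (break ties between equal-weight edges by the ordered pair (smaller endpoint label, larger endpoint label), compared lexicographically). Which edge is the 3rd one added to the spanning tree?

Kruskal: consider edges lightest-first.
n1-n4 (2): add — endpoints in different components.
n1-n7 (3): add — endpoints in different components.
n1-n2 (5): add — endpoints in different components.
n5-n7 (8): add — endpoints in different components.
The 3rd edge added is n1-n2.

n1-n2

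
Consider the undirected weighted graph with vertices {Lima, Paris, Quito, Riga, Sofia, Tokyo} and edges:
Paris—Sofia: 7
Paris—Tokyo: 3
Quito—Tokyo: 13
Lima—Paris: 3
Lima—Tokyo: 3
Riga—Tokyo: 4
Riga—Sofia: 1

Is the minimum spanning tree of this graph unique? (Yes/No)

Sort edges by weight, then run Kruskal:
Riga—Sofia (1): add — endpoints in different components.
Lima—Paris (3): add — endpoints in different components.
Lima—Tokyo (3): add — endpoints in different components.
Paris—Tokyo (3): skip — Tokyo and Paris already connected.
Riga—Tokyo (4): add — endpoints in different components.
Paris—Sofia (7): skip — Paris and Sofia already connected.
Quito—Tokyo (13): add — endpoints in different components.
Non-tree edge Paris—Tokyo has weight 3, equal to the heaviest edge on its tree cycle — swapping gives another MST of the same weight. Not unique.

No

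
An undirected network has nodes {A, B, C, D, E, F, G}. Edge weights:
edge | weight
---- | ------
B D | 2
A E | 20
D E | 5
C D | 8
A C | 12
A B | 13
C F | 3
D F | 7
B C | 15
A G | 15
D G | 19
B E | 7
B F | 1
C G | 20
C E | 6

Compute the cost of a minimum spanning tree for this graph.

38

Kruskal: consider edges lightest-first.
B F (1): add. Components now {A} {B,F} {C} {D} {E} {G}
B D (2): add. Components now {A} {B,D,F} {C} {E} {G}
C F (3): add. Components now {A} {B,C,D,F} {E} {G}
D E (5): add. Components now {A} {B,C,D,E,F} {G}
C E (6): skip — C and E already connected.
B E (7): skip — B and E already connected.
D F (7): skip — D and F already connected.
C D (8): skip — C and D already connected.
A C (12): add. Components now {A,B,C,D,E,F} {G}
A B (13): skip — A and B already connected.
A G (15): add. Components now {A,B,C,D,E,F,G}
MST edges: B F, B D, C F, D E, A C, A G; total weight 1+2+3+5+12+15 = 38.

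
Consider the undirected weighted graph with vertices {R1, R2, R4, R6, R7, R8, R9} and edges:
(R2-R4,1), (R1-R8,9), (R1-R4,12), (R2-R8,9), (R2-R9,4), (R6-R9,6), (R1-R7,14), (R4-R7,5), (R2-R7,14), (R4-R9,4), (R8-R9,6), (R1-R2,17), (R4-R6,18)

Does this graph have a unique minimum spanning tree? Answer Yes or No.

No

Sort edges by weight, then run Kruskal:
R2-R4 (1): add — endpoints in different components.
R2-R9 (4): add — endpoints in different components.
R4-R9 (4): skip — R9 and R4 already connected.
R4-R7 (5): add — endpoints in different components.
R6-R9 (6): add — endpoints in different components.
R8-R9 (6): add — endpoints in different components.
R1-R8 (9): add — endpoints in different components.
Non-tree edge R4-R9 has weight 4, equal to the heaviest edge on its tree cycle — swapping gives another MST of the same weight. Not unique.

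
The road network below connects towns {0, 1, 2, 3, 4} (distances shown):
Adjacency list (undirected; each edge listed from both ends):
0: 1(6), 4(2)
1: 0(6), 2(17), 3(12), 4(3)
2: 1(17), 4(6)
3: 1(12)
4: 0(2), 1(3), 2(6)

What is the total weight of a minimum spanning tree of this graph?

Sort edges by weight, then run Kruskal:
0–4 (2): add — endpoints in different components.
1–4 (3): add — endpoints in different components.
0–1 (6): skip — 0 and 1 already connected.
2–4 (6): add — endpoints in different components.
1–3 (12): add — endpoints in different components.
MST edges: 0–4, 1–4, 2–4, 1–3; total weight 2+3+6+12 = 23.

23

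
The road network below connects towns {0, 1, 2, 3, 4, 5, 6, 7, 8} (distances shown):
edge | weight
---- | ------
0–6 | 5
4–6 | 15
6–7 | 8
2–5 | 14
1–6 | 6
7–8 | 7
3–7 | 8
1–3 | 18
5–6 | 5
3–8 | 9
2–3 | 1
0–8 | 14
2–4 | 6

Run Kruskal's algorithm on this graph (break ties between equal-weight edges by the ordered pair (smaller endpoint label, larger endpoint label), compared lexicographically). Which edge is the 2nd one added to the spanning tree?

Sort edges by weight, then run Kruskal:
2–3 (1): add — endpoints in different components.
0–6 (5): add — endpoints in different components.
5–6 (5): add — endpoints in different components.
1–6 (6): add — endpoints in different components.
2–4 (6): add — endpoints in different components.
7–8 (7): add — endpoints in different components.
3–7 (8): add — endpoints in different components.
6–7 (8): add — endpoints in different components.
The 2nd edge added is 0–6.

0-6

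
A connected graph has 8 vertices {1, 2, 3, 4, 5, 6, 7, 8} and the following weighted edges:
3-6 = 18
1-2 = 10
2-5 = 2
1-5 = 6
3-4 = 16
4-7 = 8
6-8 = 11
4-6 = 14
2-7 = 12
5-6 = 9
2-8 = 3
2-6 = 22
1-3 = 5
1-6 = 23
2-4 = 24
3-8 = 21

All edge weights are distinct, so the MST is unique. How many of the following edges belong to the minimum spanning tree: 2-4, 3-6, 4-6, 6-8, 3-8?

0

Kruskal: consider edges lightest-first.
2-5 (2): add — endpoints in different components.
2-8 (3): add — endpoints in different components.
1-3 (5): add — endpoints in different components.
1-5 (6): add — endpoints in different components.
4-7 (8): add — endpoints in different components.
5-6 (9): add — endpoints in different components.
1-2 (10): skip — 1 and 2 already connected.
6-8 (11): skip — 6 and 8 already connected.
2-7 (12): add — endpoints in different components.
MST edge set: {2-5, 2-8, 1-3, 1-5, 4-7, 5-6, 2-7}.
Of the listed edges, {} are in the MST → 0.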